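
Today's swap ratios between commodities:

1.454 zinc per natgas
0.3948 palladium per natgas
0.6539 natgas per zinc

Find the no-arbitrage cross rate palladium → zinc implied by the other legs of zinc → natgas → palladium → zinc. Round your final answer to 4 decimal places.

3.8736

Known legs of the cycle: 0.6539 × 0.3948 = 0.25815972
For no arbitrage the full-cycle product must be 1, so the missing rate is 1 / 0.25815972 ≈ 3.873571.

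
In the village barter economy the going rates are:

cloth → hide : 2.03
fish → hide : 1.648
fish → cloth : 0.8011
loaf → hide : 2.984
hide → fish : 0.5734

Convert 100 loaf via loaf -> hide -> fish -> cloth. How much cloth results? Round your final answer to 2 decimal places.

137.07

100 loaf × 2.984 = 298.4 hide
298.4 hide × 0.5734 = 171.10256 fish
171.10256 fish × 0.8011 = 137.070260816 cloth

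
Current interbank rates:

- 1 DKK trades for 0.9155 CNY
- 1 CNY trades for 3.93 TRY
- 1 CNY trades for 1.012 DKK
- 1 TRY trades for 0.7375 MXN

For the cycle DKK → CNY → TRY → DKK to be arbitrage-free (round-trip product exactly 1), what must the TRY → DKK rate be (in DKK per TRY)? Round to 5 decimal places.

0.27794

Known legs of the cycle: 0.9155 × 3.93 = 3.597915
For no arbitrage the full-cycle product must be 1, so the missing rate is 1 / 3.597915 ≈ 0.2779388.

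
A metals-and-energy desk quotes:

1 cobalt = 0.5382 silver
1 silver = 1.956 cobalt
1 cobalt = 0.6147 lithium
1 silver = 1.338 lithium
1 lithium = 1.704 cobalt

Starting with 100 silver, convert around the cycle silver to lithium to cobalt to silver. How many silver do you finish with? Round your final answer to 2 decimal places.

100 silver × 1.338 = 133.8 lithium
133.8 lithium × 1.704 = 227.9952 cobalt
227.9952 cobalt × 0.5382 = 122.70701664 silver

122.71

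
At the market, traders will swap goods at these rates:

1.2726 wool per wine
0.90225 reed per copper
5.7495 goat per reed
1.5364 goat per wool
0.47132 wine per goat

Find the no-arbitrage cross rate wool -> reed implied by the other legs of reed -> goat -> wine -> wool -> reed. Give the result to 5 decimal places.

0.28998

Known legs of the cycle: 5.7495 × 0.47132 × 1.2726 = 3.448560633084
For no arbitrage the full-cycle product must be 1, so the missing rate is 1 / 3.448560633084 ≈ 0.2899761.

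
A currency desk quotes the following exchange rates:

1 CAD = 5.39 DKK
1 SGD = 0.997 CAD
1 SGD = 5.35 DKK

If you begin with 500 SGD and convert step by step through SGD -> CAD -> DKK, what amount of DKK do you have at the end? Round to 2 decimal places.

500 SGD × 0.997 = 498.5 CAD
498.5 CAD × 5.39 = 2686.915 DKK

2686.92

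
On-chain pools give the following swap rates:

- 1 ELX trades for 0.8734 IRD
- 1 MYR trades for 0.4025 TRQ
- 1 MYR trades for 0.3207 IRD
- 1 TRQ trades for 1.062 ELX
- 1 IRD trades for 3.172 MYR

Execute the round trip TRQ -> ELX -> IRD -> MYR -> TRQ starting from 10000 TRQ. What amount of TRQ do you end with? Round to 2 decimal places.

11842.32

10000 TRQ × 1.062 = 10620 ELX
10620 ELX × 0.8734 = 9275.508 IRD
9275.508 IRD × 3.172 = 29421.911376 MYR
29421.911376 MYR × 0.4025 = 11842.31932884 TRQ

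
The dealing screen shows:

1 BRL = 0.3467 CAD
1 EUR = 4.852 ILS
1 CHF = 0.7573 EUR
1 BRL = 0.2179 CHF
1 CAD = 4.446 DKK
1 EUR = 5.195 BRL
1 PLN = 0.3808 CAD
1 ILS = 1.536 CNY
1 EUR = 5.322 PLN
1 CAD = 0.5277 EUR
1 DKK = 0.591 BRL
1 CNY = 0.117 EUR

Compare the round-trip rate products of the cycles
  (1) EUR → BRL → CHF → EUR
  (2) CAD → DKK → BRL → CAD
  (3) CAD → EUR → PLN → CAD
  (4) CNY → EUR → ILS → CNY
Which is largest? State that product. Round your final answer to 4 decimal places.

1.0694

(1) 5.195 × 0.2179 × 0.7573 = 0.85726
(2) 4.446 × 0.591 × 0.3467 = 0.91098
(3) 0.5277 × 5.322 × 0.3808 = 1.06945
(4) 0.117 × 4.852 × 1.536 = 0.87196
Highest is cycle (3) at 1.0694 (>1, arbitrage).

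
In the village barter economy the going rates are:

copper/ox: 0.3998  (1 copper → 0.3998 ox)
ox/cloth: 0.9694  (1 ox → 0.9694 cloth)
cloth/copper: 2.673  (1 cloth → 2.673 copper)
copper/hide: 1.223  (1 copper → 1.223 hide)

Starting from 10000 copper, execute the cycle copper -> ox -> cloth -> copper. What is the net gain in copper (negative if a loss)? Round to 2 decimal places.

359.64

10000 copper × 0.3998 = 3998 ox
3998 ox × 0.9694 = 3875.6612 cloth
3875.6612 cloth × 2.673 = 10359.6423876 copper
Net change: 10359.6423876 − 10000 = 359.6423876 copper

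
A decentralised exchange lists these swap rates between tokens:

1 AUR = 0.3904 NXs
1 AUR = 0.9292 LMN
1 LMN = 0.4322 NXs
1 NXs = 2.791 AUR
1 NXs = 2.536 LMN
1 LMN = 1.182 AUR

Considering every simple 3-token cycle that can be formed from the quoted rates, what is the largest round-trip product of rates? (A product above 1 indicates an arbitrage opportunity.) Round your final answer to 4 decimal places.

1.1702

AUR→NXs→LMN→AUR: 0.3904 × 2.536 × 1.182 = 1.17024
AUR→LMN→NXs→AUR: 0.9292 × 0.4322 × 2.791 = 1.12087
Maximum is AUR→NXs→LMN→AUR at 1.1702; arbitrage exists.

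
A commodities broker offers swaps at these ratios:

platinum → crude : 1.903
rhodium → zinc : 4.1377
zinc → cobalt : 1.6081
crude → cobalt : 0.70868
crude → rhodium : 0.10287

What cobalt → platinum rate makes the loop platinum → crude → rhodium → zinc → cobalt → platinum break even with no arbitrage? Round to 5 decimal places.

0.76772

Known legs of the cycle: 1.903 × 0.10287 × 4.1377 × 1.6081 = 1.3025655247061457
For no arbitrage the full-cycle product must be 1, so the missing rate is 1 / 1.3025655247061457 ≈ 0.7677157.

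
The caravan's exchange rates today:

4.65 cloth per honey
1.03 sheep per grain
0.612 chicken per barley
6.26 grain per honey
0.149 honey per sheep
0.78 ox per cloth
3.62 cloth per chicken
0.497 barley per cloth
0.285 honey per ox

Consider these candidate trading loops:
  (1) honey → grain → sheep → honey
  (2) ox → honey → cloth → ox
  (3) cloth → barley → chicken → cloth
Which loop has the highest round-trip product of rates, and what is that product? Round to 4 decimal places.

1.1011

(1) 6.26 × 1.03 × 0.149 = 0.96072
(2) 0.285 × 4.65 × 0.78 = 1.03370
(3) 0.497 × 0.612 × 3.62 = 1.10107
Highest is cycle (3) at 1.1011 (>1, arbitrage).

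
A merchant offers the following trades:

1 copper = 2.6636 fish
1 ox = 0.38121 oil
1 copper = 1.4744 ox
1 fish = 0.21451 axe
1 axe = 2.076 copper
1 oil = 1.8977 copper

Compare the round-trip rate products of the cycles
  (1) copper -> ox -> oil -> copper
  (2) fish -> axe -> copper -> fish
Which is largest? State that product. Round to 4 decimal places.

(1) 1.4744 × 0.38121 × 1.8977 = 1.06661
(2) 0.21451 × 2.076 × 2.6636 = 1.18616
Highest is cycle (2) at 1.1862 (>1, arbitrage).

1.1862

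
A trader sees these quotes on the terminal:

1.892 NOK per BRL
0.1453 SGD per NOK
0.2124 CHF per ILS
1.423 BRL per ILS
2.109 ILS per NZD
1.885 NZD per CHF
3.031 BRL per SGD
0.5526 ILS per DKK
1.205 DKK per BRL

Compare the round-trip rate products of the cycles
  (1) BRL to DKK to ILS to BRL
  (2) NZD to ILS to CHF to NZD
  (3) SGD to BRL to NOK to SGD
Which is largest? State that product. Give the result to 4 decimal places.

0.9476

(1) 1.205 × 0.5526 × 1.423 = 0.94755
(2) 2.109 × 0.2124 × 1.885 = 0.84439
(3) 3.031 × 1.892 × 0.1453 = 0.83324
Highest is cycle (1) at 0.9476 (≤1, no arbitrage).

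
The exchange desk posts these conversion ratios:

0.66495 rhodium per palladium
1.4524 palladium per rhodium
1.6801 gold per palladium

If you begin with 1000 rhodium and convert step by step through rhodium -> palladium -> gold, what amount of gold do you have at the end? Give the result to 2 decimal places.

1000 rhodium × 1.4524 = 1452.4 palladium
1452.4 palladium × 1.6801 = 2440.17724 gold

2440.18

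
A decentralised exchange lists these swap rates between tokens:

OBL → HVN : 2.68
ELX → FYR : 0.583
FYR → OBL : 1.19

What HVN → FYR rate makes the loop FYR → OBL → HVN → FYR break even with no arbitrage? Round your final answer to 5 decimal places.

0.31356

Known legs of the cycle: 1.19 × 2.68 = 3.1892
For no arbitrage the full-cycle product must be 1, so the missing rate is 1 / 3.1892 ≈ 0.3135583.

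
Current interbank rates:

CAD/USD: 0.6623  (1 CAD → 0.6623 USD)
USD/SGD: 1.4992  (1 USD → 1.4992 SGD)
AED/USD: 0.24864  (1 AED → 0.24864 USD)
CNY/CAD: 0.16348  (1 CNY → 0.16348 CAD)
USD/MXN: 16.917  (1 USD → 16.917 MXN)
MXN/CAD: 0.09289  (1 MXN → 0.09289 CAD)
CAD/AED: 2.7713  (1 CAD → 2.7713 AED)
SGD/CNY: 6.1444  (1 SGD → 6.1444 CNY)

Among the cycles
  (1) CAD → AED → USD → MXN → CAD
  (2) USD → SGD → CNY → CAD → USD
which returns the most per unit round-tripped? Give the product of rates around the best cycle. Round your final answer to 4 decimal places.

(1) 2.7713 × 0.24864 × 16.917 × 0.09289 = 1.08280
(2) 1.4992 × 6.1444 × 0.16348 × 0.6623 = 0.99737
Highest is cycle (1) at 1.0828 (>1, arbitrage).

1.0828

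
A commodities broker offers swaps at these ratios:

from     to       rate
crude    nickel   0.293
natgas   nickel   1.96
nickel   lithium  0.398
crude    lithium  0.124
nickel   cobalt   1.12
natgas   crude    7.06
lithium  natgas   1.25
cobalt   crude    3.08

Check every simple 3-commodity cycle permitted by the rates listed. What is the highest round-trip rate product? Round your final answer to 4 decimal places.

1.0943

lithium→natgas→crude→lithium: 1.25 × 7.06 × 0.124 = 1.09430
nickel→cobalt→crude→nickel: 1.12 × 3.08 × 0.293 = 1.01073
nickel→lithium→natgas→nickel: 0.398 × 1.25 × 1.96 = 0.97510
Maximum is lithium→natgas→crude→lithium at 1.0943; arbitrage exists.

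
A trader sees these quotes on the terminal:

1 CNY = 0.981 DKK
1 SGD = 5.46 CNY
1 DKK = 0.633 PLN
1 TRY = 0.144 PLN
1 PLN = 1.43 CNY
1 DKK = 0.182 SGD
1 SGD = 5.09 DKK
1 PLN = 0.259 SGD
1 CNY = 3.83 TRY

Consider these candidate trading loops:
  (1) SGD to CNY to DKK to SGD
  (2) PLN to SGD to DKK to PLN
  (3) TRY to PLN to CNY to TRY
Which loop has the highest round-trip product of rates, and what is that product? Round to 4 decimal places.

(1) 5.46 × 0.981 × 0.182 = 0.97484
(2) 0.259 × 5.09 × 0.633 = 0.83449
(3) 0.144 × 1.43 × 3.83 = 0.78867
Highest is cycle (1) at 0.9748 (≤1, no arbitrage).

0.9748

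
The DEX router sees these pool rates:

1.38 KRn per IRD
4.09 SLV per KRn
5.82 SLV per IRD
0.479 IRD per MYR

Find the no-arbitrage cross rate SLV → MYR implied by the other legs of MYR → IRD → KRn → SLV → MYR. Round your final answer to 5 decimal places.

0.36988

Known legs of the cycle: 0.479 × 1.38 × 4.09 = 2.7035718
For no arbitrage the full-cycle product must be 1, so the missing rate is 1 / 2.7035718 ≈ 0.3698811.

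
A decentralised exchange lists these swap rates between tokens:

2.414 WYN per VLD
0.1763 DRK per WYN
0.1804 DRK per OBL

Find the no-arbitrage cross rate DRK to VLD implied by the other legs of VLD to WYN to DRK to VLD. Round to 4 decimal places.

Known legs of the cycle: 2.414 × 0.1763 = 0.4255882
For no arbitrage the full-cycle product must be 1, so the missing rate is 1 / 0.4255882 ≈ 2.349689.

2.3497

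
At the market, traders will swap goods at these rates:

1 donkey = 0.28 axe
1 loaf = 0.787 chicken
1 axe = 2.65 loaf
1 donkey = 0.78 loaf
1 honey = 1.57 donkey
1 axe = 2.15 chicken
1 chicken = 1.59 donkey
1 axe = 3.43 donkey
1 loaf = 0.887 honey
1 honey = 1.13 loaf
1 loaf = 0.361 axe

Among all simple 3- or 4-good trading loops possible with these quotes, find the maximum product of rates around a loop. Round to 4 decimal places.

1.0862

honey→donkey→loaf→honey: 1.57 × 0.78 × 0.887 = 1.08622
honey→donkey→axe→loaf→honey: 1.57 × 0.28 × 2.65 × 0.887 = 1.03330
chicken→donkey→loaf→chicken: 1.59 × 0.78 × 0.787 = 0.97604
axe→donkey→loaf→axe: 3.43 × 0.78 × 0.361 = 0.96582
axe→chicken→donkey→loaf→axe: 2.15 × 1.59 × 0.78 × 0.361 = 0.96258
axe→chicken→donkey→axe: 2.15 × 1.59 × 0.28 = 0.95718
axe→loaf→chicken→donkey→axe: 2.65 × 0.787 × 1.59 × 0.28 = 0.92849
Maximum is honey→donkey→loaf→honey at 1.0862; arbitrage exists.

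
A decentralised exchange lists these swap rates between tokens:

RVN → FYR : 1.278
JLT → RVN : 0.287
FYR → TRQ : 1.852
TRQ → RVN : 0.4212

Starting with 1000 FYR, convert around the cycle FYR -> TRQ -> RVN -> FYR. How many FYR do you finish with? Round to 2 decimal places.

1000 FYR × 1.852 = 1852 TRQ
1852 TRQ × 0.4212 = 780.0624 RVN
780.0624 RVN × 1.278 = 996.9197472 FYR

996.92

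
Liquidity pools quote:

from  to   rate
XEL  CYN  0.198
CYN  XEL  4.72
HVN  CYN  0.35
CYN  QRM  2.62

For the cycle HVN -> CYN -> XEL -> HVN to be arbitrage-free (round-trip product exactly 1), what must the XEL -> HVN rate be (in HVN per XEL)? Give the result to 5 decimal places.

Known legs of the cycle: 0.35 × 4.72 = 1.652
For no arbitrage the full-cycle product must be 1, so the missing rate is 1 / 1.652 ≈ 0.6053269.

0.60533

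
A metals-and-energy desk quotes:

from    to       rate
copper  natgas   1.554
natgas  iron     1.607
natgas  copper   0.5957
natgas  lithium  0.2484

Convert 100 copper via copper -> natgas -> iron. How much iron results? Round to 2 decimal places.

100 copper × 1.554 = 155.4 natgas
155.4 natgas × 1.607 = 249.7278 iron

249.73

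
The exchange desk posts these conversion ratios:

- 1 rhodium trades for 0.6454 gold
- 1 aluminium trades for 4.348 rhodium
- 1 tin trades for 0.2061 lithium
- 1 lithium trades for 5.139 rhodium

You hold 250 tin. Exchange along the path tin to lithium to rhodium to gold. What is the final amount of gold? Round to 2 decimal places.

250 tin × 0.2061 = 51.525 lithium
51.525 lithium × 5.139 = 264.786975 rhodium
264.786975 rhodium × 0.6454 = 170.893513665 gold

170.89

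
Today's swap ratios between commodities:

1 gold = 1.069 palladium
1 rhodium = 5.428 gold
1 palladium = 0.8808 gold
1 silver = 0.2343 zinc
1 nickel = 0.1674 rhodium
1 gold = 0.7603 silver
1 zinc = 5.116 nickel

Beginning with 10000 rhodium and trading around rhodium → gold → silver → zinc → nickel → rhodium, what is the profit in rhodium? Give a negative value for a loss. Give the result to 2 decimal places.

-1718.99

10000 rhodium × 5.428 = 54280 gold
54280 gold × 0.7603 = 41269.084 silver
41269.084 silver × 0.2343 = 9669.3463812 zinc
9669.3463812 zinc × 5.116 = 49468.3760862192 nickel
49468.3760862192 nickel × 0.1674 = 8281.00615683309408 rhodium
Net change: 8281.00615683309408 − 10000 = -1718.99384316690592 rhodium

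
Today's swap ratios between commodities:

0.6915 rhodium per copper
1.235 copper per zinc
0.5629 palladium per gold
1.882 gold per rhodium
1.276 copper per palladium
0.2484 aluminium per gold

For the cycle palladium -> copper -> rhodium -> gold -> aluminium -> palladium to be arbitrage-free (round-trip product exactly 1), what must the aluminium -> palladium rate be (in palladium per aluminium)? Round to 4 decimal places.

Known legs of the cycle: 1.276 × 0.6915 × 1.882 × 0.2484 = 0.4124906126352
For no arbitrage the full-cycle product must be 1, so the missing rate is 1 / 0.4124906126352 ≈ 2.424298.

2.4243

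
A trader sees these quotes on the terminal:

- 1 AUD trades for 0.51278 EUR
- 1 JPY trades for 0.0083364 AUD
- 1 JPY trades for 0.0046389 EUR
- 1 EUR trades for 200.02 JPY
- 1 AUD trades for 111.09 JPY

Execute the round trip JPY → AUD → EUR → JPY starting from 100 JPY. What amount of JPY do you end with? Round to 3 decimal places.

100 JPY × 0.0083364 = 0.83364 AUD
0.83364 AUD × 0.51278 = 0.4274739192 EUR
0.4274739192 EUR × 200.02 = 85.503333318384 JPY

85.503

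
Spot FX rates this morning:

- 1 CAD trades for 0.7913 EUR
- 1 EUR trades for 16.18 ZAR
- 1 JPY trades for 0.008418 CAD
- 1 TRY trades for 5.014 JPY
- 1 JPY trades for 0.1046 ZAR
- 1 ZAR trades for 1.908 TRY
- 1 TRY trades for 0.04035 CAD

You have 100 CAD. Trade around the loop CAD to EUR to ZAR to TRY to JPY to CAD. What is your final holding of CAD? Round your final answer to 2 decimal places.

103.11

100 CAD × 0.7913 = 79.13 EUR
79.13 EUR × 16.18 = 1280.3234 ZAR
1280.3234 ZAR × 1.908 = 2442.8570472 TRY
2442.8570472 TRY × 5.014 = 12248.4852346608 JPY
12248.4852346608 JPY × 0.008418 = 103.1077487053746144 CAD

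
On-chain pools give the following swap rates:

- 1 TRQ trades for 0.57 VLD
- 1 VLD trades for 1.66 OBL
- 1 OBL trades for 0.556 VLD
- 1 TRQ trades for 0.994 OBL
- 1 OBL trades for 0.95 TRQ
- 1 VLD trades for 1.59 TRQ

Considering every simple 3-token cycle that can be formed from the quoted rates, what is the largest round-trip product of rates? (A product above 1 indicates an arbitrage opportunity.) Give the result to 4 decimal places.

0.8989

TRQ→VLD→OBL→TRQ: 0.57 × 1.66 × 0.95 = 0.89889
TRQ→OBL→VLD→TRQ: 0.994 × 0.556 × 1.59 = 0.87874
Maximum is TRQ→VLD→OBL→TRQ at 0.8989; no arbitrage — every cycle loses value.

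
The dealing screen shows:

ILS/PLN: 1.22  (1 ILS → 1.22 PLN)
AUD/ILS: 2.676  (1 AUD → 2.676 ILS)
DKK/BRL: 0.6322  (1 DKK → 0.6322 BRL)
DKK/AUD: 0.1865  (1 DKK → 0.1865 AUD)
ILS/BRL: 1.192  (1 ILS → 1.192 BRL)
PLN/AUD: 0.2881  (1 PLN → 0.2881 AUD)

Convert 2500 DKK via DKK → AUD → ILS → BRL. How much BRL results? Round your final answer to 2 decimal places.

2500 DKK × 0.1865 = 466.25 AUD
466.25 AUD × 2.676 = 1247.685 ILS
1247.685 ILS × 1.192 = 1487.24052 BRL

1487.24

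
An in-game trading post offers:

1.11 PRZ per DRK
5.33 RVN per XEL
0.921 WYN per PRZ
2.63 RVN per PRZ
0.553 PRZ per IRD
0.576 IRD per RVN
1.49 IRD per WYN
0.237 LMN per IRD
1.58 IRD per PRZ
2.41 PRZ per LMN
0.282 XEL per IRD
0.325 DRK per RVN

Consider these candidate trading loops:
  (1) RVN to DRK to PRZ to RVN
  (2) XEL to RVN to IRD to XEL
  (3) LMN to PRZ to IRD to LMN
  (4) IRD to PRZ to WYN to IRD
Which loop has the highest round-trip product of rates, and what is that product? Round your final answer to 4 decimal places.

(1) 0.325 × 1.11 × 2.63 = 0.94877
(2) 5.33 × 0.576 × 0.282 = 0.86576
(3) 2.41 × 1.58 × 0.237 = 0.90245
(4) 0.553 × 0.921 × 1.49 = 0.75888
Highest is cycle (1) at 0.9488 (≤1, no arbitrage).

0.9488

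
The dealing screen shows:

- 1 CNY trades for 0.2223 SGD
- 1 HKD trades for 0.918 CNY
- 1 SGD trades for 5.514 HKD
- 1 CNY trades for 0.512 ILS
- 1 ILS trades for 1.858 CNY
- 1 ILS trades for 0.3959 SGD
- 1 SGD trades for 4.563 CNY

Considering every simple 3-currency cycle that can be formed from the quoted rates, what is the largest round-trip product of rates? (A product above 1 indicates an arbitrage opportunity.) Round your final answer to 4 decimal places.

1.1252

HKD→CNY→SGD→HKD: 0.918 × 0.2223 × 5.514 = 1.12525
ILS→SGD→CNY→ILS: 0.3959 × 4.563 × 0.512 = 0.92492
Maximum is HKD→CNY→SGD→HKD at 1.1252; arbitrage exists.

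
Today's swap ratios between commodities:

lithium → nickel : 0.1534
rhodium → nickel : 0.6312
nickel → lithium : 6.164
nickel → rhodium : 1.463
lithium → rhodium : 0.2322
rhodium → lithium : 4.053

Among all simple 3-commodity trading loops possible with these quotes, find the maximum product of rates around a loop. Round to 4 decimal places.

0.9096

nickel→rhodium→lithium→nickel: 1.463 × 4.053 × 0.1534 = 0.90959
nickel→lithium→rhodium→nickel: 6.164 × 0.2322 × 0.6312 = 0.90342
Maximum is nickel→rhodium→lithium→nickel at 0.9096; no arbitrage — every cycle loses value.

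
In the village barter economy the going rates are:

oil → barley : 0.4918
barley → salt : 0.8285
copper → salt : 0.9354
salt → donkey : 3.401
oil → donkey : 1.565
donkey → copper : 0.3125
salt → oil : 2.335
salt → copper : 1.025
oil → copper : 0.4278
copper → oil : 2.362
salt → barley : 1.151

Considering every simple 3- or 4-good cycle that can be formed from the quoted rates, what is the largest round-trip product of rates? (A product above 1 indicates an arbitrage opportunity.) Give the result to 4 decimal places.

donkey→copper→oil→donkey: 0.3125 × 2.362 × 1.565 = 1.15517
donkey→copper→salt→oil→donkey: 0.3125 × 0.9354 × 2.335 × 1.565 = 1.06819
donkey→copper→salt→donkey: 0.3125 × 0.9354 × 3.401 = 0.99415
salt→copper→oil→barley→salt: 1.025 × 2.362 × 0.4918 × 0.8285 = 0.98647
salt→oil→barley→salt: 2.335 × 0.4918 × 0.8285 = 0.95141
salt→oil→copper→salt: 2.335 × 0.4278 × 0.9354 = 0.93438
Maximum is donkey→copper→oil→donkey at 1.1552; arbitrage exists.

1.1552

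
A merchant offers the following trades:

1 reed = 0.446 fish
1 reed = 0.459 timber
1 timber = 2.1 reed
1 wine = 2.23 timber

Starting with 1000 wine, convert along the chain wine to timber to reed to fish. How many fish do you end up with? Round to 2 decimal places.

1000 wine × 2.23 = 2230 timber
2230 timber × 2.1 = 4683 reed
4683 reed × 0.446 = 2088.618 fish

2088.62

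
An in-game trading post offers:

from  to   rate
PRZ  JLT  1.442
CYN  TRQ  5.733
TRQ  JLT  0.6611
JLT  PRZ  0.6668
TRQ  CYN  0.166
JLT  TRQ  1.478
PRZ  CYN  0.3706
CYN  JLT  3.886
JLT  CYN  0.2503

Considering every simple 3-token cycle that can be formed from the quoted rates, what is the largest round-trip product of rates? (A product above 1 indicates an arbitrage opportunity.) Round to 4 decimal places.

PRZ→CYN→JLT→PRZ: 0.3706 × 3.886 × 0.6668 = 0.96029
TRQ→CYN→JLT→TRQ: 0.166 × 3.886 × 1.478 = 0.95342
TRQ→JLT→CYN→TRQ: 0.6611 × 0.2503 × 5.733 = 0.94866
Maximum is PRZ→CYN→JLT→PRZ at 0.9603; no arbitrage — every cycle loses value.

0.9603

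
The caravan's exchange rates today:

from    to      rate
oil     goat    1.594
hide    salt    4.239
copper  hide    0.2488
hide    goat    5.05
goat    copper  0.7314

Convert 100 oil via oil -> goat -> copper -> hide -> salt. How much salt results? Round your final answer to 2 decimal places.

122.96

100 oil × 1.594 = 159.4 goat
159.4 goat × 0.7314 = 116.58516 copper
116.58516 copper × 0.2488 = 29.006387808 hide
29.006387808 hide × 4.239 = 122.958077918112 salt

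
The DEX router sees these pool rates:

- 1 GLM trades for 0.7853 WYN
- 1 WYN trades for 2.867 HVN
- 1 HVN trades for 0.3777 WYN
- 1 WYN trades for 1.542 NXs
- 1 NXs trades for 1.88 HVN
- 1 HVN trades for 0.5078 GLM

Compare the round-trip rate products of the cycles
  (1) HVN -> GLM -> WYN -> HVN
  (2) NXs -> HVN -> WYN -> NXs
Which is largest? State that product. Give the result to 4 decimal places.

1.1433

(1) 0.5078 × 0.7853 × 2.867 = 1.14329
(2) 1.88 × 0.3777 × 1.542 = 1.09494
Highest is cycle (1) at 1.1433 (>1, arbitrage).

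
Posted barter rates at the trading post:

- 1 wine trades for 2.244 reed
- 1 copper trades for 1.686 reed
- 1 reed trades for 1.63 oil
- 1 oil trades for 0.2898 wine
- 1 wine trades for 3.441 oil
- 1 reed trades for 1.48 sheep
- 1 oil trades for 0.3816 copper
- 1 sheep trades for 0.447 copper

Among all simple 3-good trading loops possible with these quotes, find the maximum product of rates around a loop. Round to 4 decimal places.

1.1154

reed→sheep→copper→reed: 1.48 × 0.447 × 1.686 = 1.11539
oil→wine→reed→oil: 0.2898 × 2.244 × 1.63 = 1.06001
oil→copper→reed→oil: 0.3816 × 1.686 × 1.63 = 1.04871
Maximum is reed→sheep→copper→reed at 1.1154; arbitrage exists.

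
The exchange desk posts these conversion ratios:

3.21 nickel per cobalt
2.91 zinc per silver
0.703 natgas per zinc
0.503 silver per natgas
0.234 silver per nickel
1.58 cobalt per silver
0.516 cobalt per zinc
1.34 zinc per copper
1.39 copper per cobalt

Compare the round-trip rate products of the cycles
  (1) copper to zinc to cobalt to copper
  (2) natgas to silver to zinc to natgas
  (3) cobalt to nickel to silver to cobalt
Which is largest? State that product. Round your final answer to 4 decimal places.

1.1868

(1) 1.34 × 0.516 × 1.39 = 0.96110
(2) 0.503 × 2.91 × 0.703 = 1.02900
(3) 3.21 × 0.234 × 1.58 = 1.18680
Highest is cycle (3) at 1.1868 (>1, arbitrage).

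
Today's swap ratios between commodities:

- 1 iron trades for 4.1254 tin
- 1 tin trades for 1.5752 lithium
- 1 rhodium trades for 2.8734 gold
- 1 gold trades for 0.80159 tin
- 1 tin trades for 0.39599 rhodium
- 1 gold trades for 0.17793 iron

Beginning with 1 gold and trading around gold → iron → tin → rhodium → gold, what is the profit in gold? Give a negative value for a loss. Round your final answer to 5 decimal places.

1 gold × 0.17793 = 0.17793 iron
0.17793 iron × 4.1254 = 0.734032422 tin
0.734032422 tin × 0.39599 = 0.29066949878778 rhodium
0.29066949878778 rhodium × 2.8734 = 0.835209737816807052 gold
Net change: 0.835209737816807052 − 1 = -0.164790262183192948 gold

-0.16479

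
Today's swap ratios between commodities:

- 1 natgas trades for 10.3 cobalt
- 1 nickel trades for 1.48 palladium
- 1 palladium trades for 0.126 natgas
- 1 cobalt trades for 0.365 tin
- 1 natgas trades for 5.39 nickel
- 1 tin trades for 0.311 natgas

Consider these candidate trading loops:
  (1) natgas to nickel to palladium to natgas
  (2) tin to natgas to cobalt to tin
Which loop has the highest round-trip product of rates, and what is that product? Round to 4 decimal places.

(1) 5.39 × 1.48 × 0.126 = 1.00513
(2) 0.311 × 10.3 × 0.365 = 1.16920
Highest is cycle (2) at 1.1692 (>1, arbitrage).

1.1692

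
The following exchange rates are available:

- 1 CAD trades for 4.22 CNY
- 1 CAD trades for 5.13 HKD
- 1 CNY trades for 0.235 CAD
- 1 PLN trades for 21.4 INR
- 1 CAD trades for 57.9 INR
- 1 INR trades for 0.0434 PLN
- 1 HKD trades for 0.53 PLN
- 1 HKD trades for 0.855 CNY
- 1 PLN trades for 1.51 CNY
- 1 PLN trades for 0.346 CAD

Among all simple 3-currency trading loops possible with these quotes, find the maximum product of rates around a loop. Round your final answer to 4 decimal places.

1.0307

CNY→CAD→HKD→CNY: 0.235 × 5.13 × 0.855 = 1.03075
HKD→PLN→CAD→HKD: 0.53 × 0.346 × 5.13 = 0.94074
PLN→CAD→INR→PLN: 0.346 × 57.9 × 0.0434 = 0.86945
Maximum is CNY→CAD→HKD→CNY at 1.0307; arbitrage exists.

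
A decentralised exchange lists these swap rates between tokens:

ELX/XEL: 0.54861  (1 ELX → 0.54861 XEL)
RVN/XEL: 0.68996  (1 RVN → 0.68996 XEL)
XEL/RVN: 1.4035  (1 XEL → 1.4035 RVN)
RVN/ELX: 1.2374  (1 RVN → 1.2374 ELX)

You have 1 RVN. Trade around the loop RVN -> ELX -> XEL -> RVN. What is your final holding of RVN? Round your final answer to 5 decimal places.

0.95277

1 RVN × 1.2374 = 1.2374 ELX
1.2374 ELX × 0.54861 = 0.678850014 XEL
0.678850014 XEL × 1.4035 = 0.952765994649 RVN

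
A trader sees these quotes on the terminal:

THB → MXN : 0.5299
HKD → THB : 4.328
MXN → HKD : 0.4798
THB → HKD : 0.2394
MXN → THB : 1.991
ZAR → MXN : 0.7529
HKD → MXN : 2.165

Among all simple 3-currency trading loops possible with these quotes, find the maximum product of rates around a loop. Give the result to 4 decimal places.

MXN→HKD→THB→MXN: 0.4798 × 4.328 × 0.5299 = 1.10038
MXN→THB→HKD→MXN: 1.991 × 0.2394 × 2.165 = 1.03194
Maximum is MXN→HKD→THB→MXN at 1.1004; arbitrage exists.

1.1004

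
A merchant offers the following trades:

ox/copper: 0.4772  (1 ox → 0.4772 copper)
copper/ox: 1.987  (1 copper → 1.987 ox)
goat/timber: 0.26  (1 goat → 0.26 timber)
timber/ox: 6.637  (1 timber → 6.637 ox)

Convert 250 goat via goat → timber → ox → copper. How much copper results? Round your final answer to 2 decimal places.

205.87

250 goat × 0.26 = 65 timber
65 timber × 6.637 = 431.405 ox
431.405 ox × 0.4772 = 205.866466 copper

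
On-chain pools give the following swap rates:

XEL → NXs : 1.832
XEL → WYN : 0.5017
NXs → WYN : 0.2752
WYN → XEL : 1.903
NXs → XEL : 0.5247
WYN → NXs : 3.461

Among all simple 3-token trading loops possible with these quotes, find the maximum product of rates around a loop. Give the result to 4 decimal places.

XEL→NXs→WYN→XEL: 1.832 × 0.2752 × 1.903 = 0.95943
XEL→WYN→NXs→XEL: 0.5017 × 3.461 × 0.5247 = 0.91108
Maximum is XEL→NXs→WYN→XEL at 0.9594; no arbitrage — every cycle loses value.

0.9594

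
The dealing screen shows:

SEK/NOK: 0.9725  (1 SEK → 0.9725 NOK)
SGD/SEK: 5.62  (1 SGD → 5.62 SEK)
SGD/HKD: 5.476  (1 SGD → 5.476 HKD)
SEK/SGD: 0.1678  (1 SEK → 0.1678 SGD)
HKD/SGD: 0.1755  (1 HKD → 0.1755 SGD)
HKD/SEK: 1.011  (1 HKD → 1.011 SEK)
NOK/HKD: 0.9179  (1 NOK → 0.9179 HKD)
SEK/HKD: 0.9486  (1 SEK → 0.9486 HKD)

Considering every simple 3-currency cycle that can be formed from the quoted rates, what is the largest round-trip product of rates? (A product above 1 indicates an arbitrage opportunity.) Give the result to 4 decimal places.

0.9356

SGD→SEK→HKD→SGD: 5.62 × 0.9486 × 0.1755 = 0.93561
SGD→HKD→SEK→SGD: 5.476 × 1.011 × 0.1678 = 0.92898
HKD→SEK→NOK→HKD: 1.011 × 0.9725 × 0.9179 = 0.90248
Maximum is SGD→SEK→HKD→SGD at 0.9356; no arbitrage — every cycle loses value.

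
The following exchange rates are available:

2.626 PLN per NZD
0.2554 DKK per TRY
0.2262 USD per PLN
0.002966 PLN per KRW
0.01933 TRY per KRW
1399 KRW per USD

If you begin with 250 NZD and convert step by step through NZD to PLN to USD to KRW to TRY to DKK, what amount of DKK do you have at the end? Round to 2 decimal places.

250 NZD × 2.626 = 656.5 PLN
656.5 PLN × 0.2262 = 148.5003 USD
148.5003 USD × 1399 = 207751.9197 KRW
207751.9197 KRW × 0.01933 = 4015.844607801 TRY
4015.844607801 TRY × 0.2554 = 1025.6467128323754 DKK

1025.65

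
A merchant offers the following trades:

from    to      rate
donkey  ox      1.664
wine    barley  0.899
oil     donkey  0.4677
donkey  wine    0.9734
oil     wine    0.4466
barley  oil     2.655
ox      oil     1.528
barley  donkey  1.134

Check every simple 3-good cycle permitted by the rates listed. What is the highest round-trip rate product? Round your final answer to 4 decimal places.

1.1892

ox→oil→donkey→ox: 1.528 × 0.4677 × 1.664 = 1.18917
wine→barley→oil→wine: 0.899 × 2.655 × 0.4466 = 1.06596
wine→barley→donkey→wine: 0.899 × 1.134 × 0.9734 = 0.99235
Maximum is ox→oil→donkey→ox at 1.1892; arbitrage exists.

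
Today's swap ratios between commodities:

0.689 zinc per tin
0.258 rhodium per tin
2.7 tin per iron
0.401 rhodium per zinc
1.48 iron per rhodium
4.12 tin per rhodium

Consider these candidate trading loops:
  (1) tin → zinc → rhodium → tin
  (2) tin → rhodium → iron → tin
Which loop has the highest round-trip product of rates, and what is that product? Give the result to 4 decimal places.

(1) 0.689 × 0.401 × 4.12 = 1.13831
(2) 0.258 × 1.48 × 2.7 = 1.03097
Highest is cycle (1) at 1.1383 (>1, arbitrage).

1.1383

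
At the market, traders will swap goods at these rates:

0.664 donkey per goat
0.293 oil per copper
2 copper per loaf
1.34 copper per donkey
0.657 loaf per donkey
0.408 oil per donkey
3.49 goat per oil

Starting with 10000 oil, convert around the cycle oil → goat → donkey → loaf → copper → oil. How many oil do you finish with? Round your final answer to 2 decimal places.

8921.88

10000 oil × 3.49 = 34900 goat
34900 goat × 0.664 = 23173.6 donkey
23173.6 donkey × 0.657 = 15225.0552 loaf
15225.0552 loaf × 2 = 30450.1104 copper
30450.1104 copper × 0.293 = 8921.8823472 oil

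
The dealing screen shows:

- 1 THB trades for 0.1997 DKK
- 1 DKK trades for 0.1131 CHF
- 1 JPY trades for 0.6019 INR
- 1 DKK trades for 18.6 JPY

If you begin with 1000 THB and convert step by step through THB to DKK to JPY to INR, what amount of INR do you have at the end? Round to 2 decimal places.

1000 THB × 0.1997 = 199.7 DKK
199.7 DKK × 18.6 = 3714.42 JPY
3714.42 JPY × 0.6019 = 2235.709398 INR

2235.71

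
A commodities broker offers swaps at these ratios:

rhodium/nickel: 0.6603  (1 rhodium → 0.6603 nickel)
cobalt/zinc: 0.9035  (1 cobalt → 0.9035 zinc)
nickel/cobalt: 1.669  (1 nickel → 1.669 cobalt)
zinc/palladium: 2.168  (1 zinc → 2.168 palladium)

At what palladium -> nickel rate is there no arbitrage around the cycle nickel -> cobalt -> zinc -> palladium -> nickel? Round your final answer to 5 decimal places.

0.30588

Known legs of the cycle: 1.669 × 0.9035 × 2.168 = 3.269217172
For no arbitrage the full-cycle product must be 1, so the missing rate is 1 / 3.269217172 ≈ 0.3058836.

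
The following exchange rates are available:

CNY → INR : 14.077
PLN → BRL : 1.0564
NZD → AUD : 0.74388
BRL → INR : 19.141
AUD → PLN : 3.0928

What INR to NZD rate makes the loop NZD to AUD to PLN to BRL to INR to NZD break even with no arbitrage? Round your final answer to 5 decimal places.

0.02150

Known legs of the cycle: 0.74388 × 3.0928 × 1.0564 × 19.141 = 46.5208600253281536
For no arbitrage the full-cycle product must be 1, so the missing rate is 1 / 46.5208600253281536 ≈ 0.0214957.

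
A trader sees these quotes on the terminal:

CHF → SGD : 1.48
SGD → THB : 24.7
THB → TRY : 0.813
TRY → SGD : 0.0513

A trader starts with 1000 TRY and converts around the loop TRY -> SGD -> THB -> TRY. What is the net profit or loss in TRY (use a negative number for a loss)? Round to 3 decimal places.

30.160

1000 TRY × 0.0513 = 51.3 SGD
51.3 SGD × 24.7 = 1267.11 THB
1267.11 THB × 0.813 = 1030.16043 TRY
Net change: 1030.16043 − 1000 = 30.16043 TRY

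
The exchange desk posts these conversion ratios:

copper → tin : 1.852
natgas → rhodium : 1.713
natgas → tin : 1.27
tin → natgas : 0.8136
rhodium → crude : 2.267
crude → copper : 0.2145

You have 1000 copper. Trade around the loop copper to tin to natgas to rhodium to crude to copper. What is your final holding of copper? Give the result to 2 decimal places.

1000 copper × 1.852 = 1852 tin
1852 tin × 0.8136 = 1506.7872 natgas
1506.7872 natgas × 1.713 = 2581.1264736 rhodium
2581.1264736 rhodium × 2.267 = 5851.4137156512 crude
5851.4137156512 crude × 0.2145 = 1255.1282420071824 copper

1255.13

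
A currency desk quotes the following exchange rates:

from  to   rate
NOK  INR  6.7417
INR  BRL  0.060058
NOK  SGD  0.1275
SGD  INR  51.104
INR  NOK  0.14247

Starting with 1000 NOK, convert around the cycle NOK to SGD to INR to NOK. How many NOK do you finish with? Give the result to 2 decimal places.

928.30

1000 NOK × 0.1275 = 127.5 SGD
127.5 SGD × 51.104 = 6515.76 INR
6515.76 INR × 0.14247 = 928.3003272 NOK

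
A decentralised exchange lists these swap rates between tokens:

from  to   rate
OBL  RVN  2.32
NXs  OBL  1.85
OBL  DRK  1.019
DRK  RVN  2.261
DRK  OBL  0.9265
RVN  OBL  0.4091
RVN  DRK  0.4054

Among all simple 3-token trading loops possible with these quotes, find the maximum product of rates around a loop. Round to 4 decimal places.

0.9425

OBL→DRK→RVN→OBL: 1.019 × 2.261 × 0.4091 = 0.94255
OBL→RVN→DRK→OBL: 2.32 × 0.4054 × 0.9265 = 0.87140
Maximum is OBL→DRK→RVN→OBL at 0.9425; no arbitrage — every cycle loses value.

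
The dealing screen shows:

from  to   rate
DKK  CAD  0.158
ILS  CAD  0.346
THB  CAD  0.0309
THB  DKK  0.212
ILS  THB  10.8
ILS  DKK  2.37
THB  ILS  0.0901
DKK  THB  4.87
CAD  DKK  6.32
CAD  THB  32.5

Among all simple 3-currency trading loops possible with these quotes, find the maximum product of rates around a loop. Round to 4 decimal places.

1.0886

THB→DKK→CAD→THB: 0.212 × 0.158 × 32.5 = 1.08862
THB→ILS→DKK→THB: 0.0901 × 2.37 × 4.87 = 1.03993
THB→ILS→CAD→THB: 0.0901 × 0.346 × 32.5 = 1.01317
THB→CAD→DKK→THB: 0.0309 × 6.32 × 4.87 = 0.95105
Maximum is THB→DKK→CAD→THB at 1.0886; arbitrage exists.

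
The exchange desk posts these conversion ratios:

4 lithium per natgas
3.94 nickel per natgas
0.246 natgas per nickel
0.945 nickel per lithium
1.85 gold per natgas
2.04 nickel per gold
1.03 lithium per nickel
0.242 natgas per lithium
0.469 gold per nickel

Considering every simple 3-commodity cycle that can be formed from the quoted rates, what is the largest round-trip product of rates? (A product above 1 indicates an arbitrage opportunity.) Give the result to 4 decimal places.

natgas→nickel→lithium→natgas: 3.94 × 1.03 × 0.242 = 0.98208
natgas→lithium→nickel→natgas: 4 × 0.945 × 0.246 = 0.92988
natgas→gold→nickel→natgas: 1.85 × 2.04 × 0.246 = 0.92840
Maximum is natgas→nickel→lithium→natgas at 0.9821; no arbitrage — every cycle loses value.

0.9821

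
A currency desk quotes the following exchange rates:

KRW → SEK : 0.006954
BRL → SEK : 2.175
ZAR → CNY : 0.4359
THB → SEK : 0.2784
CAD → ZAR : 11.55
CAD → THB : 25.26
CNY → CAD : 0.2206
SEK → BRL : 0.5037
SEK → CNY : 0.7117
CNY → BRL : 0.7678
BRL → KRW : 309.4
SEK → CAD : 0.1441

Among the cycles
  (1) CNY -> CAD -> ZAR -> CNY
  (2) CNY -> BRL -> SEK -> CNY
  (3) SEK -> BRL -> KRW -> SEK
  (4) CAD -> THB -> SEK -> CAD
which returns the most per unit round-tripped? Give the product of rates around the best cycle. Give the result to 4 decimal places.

1.1885

(1) 0.2206 × 11.55 × 0.4359 = 1.11064
(2) 0.7678 × 2.175 × 0.7117 = 1.18851
(3) 0.5037 × 309.4 × 0.006954 = 1.08374
(4) 25.26 × 0.2784 × 0.1441 = 1.01337
Highest is cycle (2) at 1.1885 (>1, arbitrage).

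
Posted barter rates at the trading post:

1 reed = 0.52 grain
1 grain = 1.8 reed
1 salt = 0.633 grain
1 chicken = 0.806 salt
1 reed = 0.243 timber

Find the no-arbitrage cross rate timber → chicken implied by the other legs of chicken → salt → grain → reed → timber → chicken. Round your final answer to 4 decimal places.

4.4811

Known legs of the cycle: 0.806 × 0.633 × 1.8 × 0.243 = 0.2231606052
For no arbitrage the full-cycle product must be 1, so the missing rate is 1 / 0.2231606052 ≈ 4.481078.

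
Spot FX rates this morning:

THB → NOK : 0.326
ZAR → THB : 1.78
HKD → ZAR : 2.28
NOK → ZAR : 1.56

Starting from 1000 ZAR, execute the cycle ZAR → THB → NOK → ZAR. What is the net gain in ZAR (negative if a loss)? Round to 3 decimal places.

1000 ZAR × 1.78 = 1780 THB
1780 THB × 0.326 = 580.28 NOK
580.28 NOK × 1.56 = 905.2368 ZAR
Net change: 905.2368 − 1000 = -94.7632 ZAR

-94.763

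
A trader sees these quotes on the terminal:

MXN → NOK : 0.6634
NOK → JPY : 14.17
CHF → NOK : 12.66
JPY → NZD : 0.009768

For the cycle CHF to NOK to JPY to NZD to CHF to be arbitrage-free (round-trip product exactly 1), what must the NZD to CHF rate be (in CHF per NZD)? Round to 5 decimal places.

0.57068

Known legs of the cycle: 12.66 × 14.17 × 0.009768 = 1.7523030096
For no arbitrage the full-cycle product must be 1, so the missing rate is 1 / 1.7523030096 ≈ 0.5706776.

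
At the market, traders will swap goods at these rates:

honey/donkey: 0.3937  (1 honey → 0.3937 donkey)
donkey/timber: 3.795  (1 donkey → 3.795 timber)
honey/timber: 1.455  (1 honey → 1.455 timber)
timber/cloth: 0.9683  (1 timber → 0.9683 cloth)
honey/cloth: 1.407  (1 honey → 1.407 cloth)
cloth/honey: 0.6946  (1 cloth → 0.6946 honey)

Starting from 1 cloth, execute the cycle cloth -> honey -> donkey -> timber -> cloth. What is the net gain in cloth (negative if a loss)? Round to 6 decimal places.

0.004898

1 cloth × 0.6946 = 0.6946 honey
0.6946 honey × 0.3937 = 0.27346402 donkey
0.27346402 donkey × 3.795 = 1.0377959559 timber
1.0377959559 timber × 0.9683 = 1.00489782409797 cloth
Net change: 1.00489782409797 − 1 = 0.00489782409797 cloth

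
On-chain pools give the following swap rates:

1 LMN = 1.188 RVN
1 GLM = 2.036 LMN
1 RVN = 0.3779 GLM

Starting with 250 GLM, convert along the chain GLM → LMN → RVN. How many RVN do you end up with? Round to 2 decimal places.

250 GLM × 2.036 = 509 LMN
509 LMN × 1.188 = 604.692 RVN

604.69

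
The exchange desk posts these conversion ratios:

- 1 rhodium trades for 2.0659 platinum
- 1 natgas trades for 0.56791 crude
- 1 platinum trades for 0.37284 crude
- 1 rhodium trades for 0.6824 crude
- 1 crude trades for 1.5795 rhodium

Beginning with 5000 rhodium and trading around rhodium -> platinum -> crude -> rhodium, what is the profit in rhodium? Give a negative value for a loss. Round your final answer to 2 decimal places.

1083.05

5000 rhodium × 2.0659 = 10329.5 platinum
10329.5 platinum × 0.37284 = 3851.25078 crude
3851.25078 crude × 1.5795 = 6083.05060701 rhodium
Net change: 6083.05060701 − 5000 = 1083.05060701 rhodium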